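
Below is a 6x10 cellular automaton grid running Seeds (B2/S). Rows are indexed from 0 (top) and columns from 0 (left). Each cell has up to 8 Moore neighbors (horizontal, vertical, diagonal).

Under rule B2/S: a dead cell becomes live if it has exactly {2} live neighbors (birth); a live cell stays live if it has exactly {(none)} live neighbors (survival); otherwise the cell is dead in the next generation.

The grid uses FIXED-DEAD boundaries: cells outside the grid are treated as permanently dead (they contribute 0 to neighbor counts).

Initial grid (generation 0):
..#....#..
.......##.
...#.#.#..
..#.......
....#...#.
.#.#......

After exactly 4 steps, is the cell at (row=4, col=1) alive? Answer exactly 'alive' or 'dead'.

Answer: alive

Derivation:
Simulating step by step:
Generation 0 (given above): 12 live cells
Generation 1: 13 live cells
......#...
..###.....
..#.#.....
.....####.
.#........
..#.#.....
Generation 2: 16 live cells
..#.##....
.#........
.#......#.
.####.....
..###...#.
.#.#......
Generation 3: 14 live cells
.#.#......
#..###....
....#.....
#....#.###
#....#....
..........
Generation 4: 12 live cells
#....#....
.#........
##.....#.#
.#........
.#..#..#.#
..........

Cell (4,1) at generation 4: 1 -> alive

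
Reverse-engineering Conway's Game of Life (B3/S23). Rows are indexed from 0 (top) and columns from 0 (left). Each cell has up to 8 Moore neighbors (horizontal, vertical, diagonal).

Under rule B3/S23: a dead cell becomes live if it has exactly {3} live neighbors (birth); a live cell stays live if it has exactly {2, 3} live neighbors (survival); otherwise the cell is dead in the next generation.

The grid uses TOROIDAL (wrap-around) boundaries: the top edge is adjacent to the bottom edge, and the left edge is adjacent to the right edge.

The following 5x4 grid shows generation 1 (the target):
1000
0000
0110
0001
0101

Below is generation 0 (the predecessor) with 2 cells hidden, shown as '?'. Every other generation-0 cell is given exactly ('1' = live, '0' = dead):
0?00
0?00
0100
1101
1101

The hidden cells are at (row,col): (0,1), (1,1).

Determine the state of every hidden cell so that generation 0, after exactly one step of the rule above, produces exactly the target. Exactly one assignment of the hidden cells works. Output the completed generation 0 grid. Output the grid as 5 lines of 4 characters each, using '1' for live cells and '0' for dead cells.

Hidden generation-0 cells (in order): (0,1), (1,1).
A hidden cell only influences target cells in its own 3x3 neighborhood. Try each of the 2^2 = 4 assignments, step the completed generation 0 forward once under B3/S23, and compare with the target:
  (0,1)=0 (1,1)=0 -> step reproduces the target at every cell -> ACCEPT
  (0,1)=0 (1,1)=1 -> step gives (0,0)='0' but target has '1' -> reject
  (0,1)=1 (1,1)=0 -> step gives (0,0)='0' but target has '1' -> reject
  (0,1)=1 (1,1)=1 -> step gives (0,0)='0' but target has '1' -> reject
Unique solution: (0,1)=dead, (1,1)=dead.
Check: live-neighbor counts of every cell in the completed generation 0:
3222
1110
4232
6453
5343
Applying B3/S23 to generation 0 with these counts gives:
1000
0000
0110
0001
0101
which matches the target exactly.

Answer: 0000
0000
0100
1101
1101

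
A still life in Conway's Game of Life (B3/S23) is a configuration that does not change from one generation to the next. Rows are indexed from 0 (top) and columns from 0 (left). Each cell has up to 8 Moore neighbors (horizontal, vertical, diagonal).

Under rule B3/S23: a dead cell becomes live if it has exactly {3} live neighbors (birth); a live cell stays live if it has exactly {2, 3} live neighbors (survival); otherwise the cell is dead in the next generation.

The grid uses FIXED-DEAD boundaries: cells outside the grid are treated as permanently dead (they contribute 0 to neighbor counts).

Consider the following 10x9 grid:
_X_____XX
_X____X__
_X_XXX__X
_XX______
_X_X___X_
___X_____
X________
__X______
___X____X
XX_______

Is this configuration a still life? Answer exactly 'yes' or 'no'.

Answer: no

Derivation:
Compute generation 1 and compare to generation 0 (given above):
Generation 1:
_______X_
XX__XXX_X
XX_XXX___
XX_______
_X_X_____
__X______
_________
_________
_XX______
_________
Cell (0,1) differs: gen0=1 vs gen1=0 -> NOT a still life.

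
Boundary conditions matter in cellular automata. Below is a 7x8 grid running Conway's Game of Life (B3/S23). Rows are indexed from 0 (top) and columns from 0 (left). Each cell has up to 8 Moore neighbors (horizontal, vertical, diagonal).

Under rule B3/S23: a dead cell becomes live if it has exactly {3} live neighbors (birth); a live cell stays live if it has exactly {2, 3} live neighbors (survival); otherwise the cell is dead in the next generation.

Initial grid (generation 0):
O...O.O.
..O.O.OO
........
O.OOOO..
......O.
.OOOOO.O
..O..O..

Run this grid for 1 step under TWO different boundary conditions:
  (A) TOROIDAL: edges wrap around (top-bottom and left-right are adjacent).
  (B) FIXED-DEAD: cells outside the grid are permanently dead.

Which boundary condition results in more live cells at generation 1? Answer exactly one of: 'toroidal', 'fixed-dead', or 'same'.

Under TOROIDAL boundary, generation 1:
.O..O.O.
...O..OO
.OO...OO
...OOO..
O.....OO
.OOOOO..
O.O....O
Population = 24

Under FIXED-DEAD boundary, generation 1:
...O..OO
...O..OO
.OO...O.
...OOO..
......O.
.OOOOO..
.OO..OO.
Population = 22

Comparison: toroidal=24, fixed-dead=22 -> toroidal

Answer: toroidal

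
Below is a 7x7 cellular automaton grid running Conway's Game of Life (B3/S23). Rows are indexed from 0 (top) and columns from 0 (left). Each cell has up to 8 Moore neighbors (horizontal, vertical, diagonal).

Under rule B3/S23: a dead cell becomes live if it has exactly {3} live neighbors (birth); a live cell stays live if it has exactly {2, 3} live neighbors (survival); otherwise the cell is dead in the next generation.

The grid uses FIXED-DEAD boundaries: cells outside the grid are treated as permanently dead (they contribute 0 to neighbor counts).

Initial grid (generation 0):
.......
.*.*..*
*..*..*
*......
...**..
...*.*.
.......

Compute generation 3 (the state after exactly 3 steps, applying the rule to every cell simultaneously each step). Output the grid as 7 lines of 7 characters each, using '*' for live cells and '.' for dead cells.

Simulating step by step:
Generation 0 (given above): 11 live cells
Generation 1: 9 live cells
.......
..*....
***....
...**..
...**..
...*...
.......
Generation 2: 8 live cells
.......
..*....
.**....
.*..*..
..*....
...**..
.......
Generation 3: 10 live cells
(generation 3 grid is the final answer)

Answer: .......
.**....
.***...
.*.*...
..*.*..
...*...
.......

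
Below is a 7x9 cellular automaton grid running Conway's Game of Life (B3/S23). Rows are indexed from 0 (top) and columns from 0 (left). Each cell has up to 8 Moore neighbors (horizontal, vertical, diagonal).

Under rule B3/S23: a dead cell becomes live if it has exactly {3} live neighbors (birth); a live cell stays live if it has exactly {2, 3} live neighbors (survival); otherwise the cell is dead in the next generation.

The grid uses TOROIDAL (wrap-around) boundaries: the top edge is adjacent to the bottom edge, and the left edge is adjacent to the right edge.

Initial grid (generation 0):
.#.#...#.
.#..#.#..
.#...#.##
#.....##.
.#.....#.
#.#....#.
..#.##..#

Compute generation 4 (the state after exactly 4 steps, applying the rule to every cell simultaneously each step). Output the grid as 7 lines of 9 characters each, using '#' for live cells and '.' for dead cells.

Answer: ..#.#....
.#....#.#
....#.#.#
........#
.#....##.
......#..
..#......

Derivation:
Simulating step by step:
Generation 0 (given above): 22 live cells
Generation 1: 29 live cells
##.#..##.
.#..###.#
.#...#..#
##.......
##.....#.
#.##..##.
#.#.#.###
Generation 2: 18 live cells
...#.....
.#..#...#
.##.#####
..#......
......##.
..##.#...
....#....
Generation 3: 26 live cells
...##....
.#..#.#.#
.##.#####
.###....#
..##..#..
...####..
..#.#....
Generation 4: 14 live cells
(generation 4 grid is the final answer)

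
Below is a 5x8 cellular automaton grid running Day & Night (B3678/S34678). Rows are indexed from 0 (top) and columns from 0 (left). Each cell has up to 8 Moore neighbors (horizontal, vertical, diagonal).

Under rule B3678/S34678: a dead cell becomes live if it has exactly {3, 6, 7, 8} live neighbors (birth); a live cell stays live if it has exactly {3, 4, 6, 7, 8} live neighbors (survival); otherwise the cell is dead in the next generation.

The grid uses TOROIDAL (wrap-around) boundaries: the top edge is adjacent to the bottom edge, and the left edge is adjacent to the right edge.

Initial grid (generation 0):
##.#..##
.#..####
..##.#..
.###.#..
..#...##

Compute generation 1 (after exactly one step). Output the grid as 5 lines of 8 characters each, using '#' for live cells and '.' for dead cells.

Answer: .#..#.##
.#..##.#
#..###..
.#.#....
....####

Derivation:
Simulating step by step:
Generation 0 (given above): 20 live cells
Generation 1: 18 live cells
(generation 1 grid is the final answer)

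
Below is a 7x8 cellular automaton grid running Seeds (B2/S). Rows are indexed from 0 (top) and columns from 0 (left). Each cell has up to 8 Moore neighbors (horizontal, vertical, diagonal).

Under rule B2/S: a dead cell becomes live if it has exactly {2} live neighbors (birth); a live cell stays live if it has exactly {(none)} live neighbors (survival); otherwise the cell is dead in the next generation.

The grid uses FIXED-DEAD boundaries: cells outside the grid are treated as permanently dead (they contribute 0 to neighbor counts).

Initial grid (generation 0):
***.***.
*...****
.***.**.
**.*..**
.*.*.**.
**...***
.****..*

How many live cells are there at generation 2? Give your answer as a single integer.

Answer: 0

Derivation:
Simulating step by step:
Generation 0 (given above): 35 live cells
Generation 1: 0 live cells
........
........
........
........
........
........
........
Generation 2: 0 live cells
........
........
........
........
........
........
........
Population at generation 2: 0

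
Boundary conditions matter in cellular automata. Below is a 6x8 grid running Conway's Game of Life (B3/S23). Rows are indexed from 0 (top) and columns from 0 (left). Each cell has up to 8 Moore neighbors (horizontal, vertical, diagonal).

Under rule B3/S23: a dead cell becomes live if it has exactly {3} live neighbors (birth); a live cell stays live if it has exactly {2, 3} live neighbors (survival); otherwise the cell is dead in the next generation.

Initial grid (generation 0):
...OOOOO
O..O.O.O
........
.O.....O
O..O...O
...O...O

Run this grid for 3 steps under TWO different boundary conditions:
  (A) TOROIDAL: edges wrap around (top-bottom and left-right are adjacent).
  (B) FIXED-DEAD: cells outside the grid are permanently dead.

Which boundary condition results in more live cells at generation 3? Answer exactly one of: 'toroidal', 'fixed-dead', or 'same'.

Answer: toroidal

Derivation:
Under TOROIDAL boundary, generation 3:
.O...O..
OOO.O.O.
OO.....O
.......O
OOO...OO
OO..OO..
Population = 20

Under FIXED-DEAD boundary, generation 3:
........
......O.
.....O..
......OO
........
........
Population = 4

Comparison: toroidal=20, fixed-dead=4 -> toroidal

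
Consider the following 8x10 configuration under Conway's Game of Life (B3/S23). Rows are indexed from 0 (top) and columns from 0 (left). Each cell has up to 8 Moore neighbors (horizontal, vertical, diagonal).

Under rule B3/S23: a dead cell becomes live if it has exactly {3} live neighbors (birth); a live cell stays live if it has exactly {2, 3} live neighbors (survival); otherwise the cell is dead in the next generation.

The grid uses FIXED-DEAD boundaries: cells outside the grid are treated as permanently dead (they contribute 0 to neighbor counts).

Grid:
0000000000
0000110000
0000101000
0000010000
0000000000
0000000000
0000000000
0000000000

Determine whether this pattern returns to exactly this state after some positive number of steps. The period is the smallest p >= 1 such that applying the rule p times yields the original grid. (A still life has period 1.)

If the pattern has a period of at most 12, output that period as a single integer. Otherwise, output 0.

Simulating and comparing each generation to the original:
Gen 0 (original, given above): 5 live cells
Gen 1: 5 live cells, MATCHES original -> period = 1

Answer: 1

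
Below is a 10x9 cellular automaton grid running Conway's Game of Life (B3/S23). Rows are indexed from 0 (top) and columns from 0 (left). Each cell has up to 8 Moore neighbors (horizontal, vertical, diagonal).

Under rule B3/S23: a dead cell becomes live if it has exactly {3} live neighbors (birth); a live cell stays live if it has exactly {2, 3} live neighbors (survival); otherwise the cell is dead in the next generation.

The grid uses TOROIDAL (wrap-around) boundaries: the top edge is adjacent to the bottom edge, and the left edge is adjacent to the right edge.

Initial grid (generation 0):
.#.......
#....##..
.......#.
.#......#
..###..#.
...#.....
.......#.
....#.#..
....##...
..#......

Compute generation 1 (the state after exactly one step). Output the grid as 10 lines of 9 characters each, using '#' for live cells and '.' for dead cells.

Answer: .#.......
......#..
#.....###
..##...##
..###....
..###....
.........
....#.#..
...###...
.........

Derivation:
Simulating step by step:
Generation 0 (given above): 18 live cells
Generation 1: 21 live cells
(generation 1 grid is the final answer)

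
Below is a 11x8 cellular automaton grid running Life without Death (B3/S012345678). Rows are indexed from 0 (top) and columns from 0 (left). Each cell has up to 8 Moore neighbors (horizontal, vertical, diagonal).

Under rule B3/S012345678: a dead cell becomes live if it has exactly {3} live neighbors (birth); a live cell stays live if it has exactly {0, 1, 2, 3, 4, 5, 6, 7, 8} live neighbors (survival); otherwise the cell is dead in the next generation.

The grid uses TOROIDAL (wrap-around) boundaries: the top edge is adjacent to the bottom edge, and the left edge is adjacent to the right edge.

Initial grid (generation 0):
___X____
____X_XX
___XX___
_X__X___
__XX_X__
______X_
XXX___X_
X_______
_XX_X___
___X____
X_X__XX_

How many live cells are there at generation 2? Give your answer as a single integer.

Answer: 48

Derivation:
Simulating step by step:
Generation 0 (given above): 25 live cells
Generation 1: 39 live cells
___XX___
____XXXX
___XX___
_X__XX__
__XXXX__
___X_XXX
XXX___X_
X__X___X
_XXXX___
___XXX__
X_XXXXX_
Generation 2: 48 live cells
__XXX___
____XXXX
___XX___
_X__XX__
__XXXX__
X__X_XXX
XXXXXXX_
X__XX__X
XXXXXX__
___XXXX_
X_XXXXX_
Population at generation 2: 48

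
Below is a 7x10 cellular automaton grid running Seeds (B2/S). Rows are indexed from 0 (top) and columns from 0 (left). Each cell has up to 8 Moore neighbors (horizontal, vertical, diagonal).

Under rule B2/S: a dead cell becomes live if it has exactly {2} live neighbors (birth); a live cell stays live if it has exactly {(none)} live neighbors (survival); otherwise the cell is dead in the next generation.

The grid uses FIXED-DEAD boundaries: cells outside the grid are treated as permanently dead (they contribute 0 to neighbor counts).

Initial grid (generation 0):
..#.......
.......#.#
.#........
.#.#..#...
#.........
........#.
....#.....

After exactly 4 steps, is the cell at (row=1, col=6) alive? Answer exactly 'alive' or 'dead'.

Answer: alive

Derivation:
Simulating step by step:
Generation 0 (given above): 10 live cells
Generation 1: 11 live cells
........#.
.##.....#.
#.....###.
..........
.##....#..
..........
..........
Generation 2: 12 live cells
.##....#.#
#.....#...
..#......#
#.#.......
..........
.##.......
..........
Generation 3: 13 live cells
#.....#.#.
...#...#.#
#..#......
...#......
#..#......
..........
.##.......
Generation 4: 13 live cells
.........#
###.#.#...
........#.
##........
..#.#.....
#..#......
..........

Cell (1,6) at generation 4: 1 -> alive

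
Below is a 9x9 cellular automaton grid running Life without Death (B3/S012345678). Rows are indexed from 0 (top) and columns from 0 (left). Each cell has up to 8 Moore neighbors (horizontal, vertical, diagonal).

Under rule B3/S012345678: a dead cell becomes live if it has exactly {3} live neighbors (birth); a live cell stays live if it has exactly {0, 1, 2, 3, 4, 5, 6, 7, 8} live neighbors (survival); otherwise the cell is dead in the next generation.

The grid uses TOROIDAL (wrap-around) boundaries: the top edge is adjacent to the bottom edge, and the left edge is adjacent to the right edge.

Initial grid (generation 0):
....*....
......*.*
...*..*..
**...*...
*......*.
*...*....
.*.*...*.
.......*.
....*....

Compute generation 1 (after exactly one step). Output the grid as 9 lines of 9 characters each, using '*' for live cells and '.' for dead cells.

Answer: ....**...
.....****
*..*.***.
**...**.*
*......*.
**..*....
.*.*...**
.......*.
....*....

Derivation:
Simulating step by step:
Generation 0 (given above): 17 live cells
Generation 1: 27 live cells
(generation 1 grid is the final answer)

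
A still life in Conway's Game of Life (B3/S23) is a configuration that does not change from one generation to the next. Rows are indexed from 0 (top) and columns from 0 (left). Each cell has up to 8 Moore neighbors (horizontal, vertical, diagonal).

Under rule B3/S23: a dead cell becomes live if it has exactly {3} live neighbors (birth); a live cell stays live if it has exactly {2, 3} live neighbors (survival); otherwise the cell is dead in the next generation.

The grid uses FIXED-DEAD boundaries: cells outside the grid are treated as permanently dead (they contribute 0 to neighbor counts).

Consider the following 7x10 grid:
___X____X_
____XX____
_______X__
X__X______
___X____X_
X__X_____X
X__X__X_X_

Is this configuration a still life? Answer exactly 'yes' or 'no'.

Compute generation 1 and compare to generation 0 (given above):
Generation 1:
____X_____
____X_____
____X_____
__________
__XXX_____
__XXX__XXX
__________
Cell (0,3) differs: gen0=1 vs gen1=0 -> NOT a still life.

Answer: no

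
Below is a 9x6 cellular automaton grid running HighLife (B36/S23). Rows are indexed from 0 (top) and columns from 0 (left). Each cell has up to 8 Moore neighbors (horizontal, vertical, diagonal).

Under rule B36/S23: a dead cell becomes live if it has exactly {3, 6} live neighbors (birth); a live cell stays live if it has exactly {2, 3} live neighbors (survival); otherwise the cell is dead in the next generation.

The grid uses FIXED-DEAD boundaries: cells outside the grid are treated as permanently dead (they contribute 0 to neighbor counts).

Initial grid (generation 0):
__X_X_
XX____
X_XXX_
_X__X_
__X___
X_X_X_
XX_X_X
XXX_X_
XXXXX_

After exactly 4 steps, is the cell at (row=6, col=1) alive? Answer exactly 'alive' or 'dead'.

Answer: dead

Derivation:
Simulating step by step:
Generation 0 (given above): 27 live cells
Generation 1: 18 live cells
_X____
X___X_
X_XXX_
_X__X_
__X___
X_X_X_
_____X
___X_X
X___X_
Generation 2: 16 live cells
______
X_X_X_
X_X_XX
_X__X_
__X___
_X_X__
___X_X
_____X
____X_
Generation 3: 17 live cells
______
____XX
X_X_XX
_XX_XX
_XXX__
___XX_
__X___
_____X
______
Generation 4: 13 live cells
______
___XXX
__X___
X__X_X
_X___X
_X__X_
___XX_
______
______

Cell (6,1) at generation 4: 0 -> dead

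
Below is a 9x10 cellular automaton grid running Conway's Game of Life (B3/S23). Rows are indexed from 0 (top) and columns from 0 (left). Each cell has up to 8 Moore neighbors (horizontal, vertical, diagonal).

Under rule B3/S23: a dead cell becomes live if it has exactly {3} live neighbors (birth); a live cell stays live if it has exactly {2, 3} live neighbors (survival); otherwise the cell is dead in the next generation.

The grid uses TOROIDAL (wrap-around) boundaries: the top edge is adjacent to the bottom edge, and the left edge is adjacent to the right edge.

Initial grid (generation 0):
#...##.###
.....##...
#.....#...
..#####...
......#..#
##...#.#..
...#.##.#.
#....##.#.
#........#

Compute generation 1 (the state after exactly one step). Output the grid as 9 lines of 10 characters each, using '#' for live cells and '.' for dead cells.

Simulating step by step:
Generation 0 (given above): 31 live cells
Generation 1: 35 live cells
(generation 1 grid is the final answer)

Answer: #...##.##.
#...#...#.
...#...#..
...##.##..
####...#..
#...##.###
##......#.
#...###.#.
.#..#.....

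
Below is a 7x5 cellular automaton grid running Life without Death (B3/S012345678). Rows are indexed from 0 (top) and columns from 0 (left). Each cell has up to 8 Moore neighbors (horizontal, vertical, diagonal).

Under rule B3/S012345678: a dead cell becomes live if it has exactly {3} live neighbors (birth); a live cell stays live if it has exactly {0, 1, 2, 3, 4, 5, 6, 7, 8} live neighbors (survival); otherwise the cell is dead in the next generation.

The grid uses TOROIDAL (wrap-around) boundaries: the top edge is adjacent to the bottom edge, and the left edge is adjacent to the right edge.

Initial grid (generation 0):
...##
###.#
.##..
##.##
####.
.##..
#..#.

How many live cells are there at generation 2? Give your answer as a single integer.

Simulating step by step:
Generation 0 (given above): 20 live cells
Generation 1: 21 live cells
...##
###.#
.##..
##.##
####.
.##..
##.#.
Generation 2: 21 live cells
...##
###.#
.##..
##.##
####.
.##..
##.#.
Population at generation 2: 21

Answer: 21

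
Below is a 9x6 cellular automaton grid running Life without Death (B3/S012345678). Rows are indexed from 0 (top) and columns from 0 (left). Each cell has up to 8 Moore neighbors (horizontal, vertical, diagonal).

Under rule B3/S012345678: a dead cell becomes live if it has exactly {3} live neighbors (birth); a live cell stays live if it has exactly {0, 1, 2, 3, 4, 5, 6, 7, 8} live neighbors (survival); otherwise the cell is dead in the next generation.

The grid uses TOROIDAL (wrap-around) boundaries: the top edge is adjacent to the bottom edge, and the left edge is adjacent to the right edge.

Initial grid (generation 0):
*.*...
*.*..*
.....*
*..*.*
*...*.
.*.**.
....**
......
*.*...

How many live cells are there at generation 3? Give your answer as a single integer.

Answer: 33

Derivation:
Simulating step by step:
Generation 0 (given above): 18 live cells
Generation 1: 25 live cells
*.**..
*.*..*
.*...*
*..*.*
***.*.
**.**.
...***
.....*
*.*...
Generation 2: 33 live cells
*.**..
*.****
.**..*
*..*.*
***.*.
**.**.
..****
*..*.*
*.**.*
Generation 3: 33 live cells
*.**..
*.****
.**..*
*..*.*
***.*.
**.**.
..****
*..*.*
*.**.*
Population at generation 3: 33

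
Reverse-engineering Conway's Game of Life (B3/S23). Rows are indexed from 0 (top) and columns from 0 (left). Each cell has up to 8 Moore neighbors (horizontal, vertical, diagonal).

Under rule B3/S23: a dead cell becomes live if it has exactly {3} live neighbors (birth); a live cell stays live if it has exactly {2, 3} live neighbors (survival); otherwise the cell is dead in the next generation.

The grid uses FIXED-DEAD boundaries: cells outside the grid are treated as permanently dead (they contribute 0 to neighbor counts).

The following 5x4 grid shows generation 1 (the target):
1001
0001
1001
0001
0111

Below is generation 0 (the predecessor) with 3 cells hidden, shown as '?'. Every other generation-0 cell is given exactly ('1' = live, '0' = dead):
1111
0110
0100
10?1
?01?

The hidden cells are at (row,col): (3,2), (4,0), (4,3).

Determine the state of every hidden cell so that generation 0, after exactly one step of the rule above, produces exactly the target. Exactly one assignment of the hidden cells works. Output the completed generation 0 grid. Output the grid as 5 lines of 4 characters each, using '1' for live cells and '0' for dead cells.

Hidden generation-0 cells (in order): (3,2), (4,0), (4,3).
A hidden cell only influences target cells in its own 3x3 neighborhood. Try each of the 2^3 = 8 assignments, step the completed generation 0 forward once under B3/S23, and compare with the target:
  (3,2)=0 (4,0)=0 (4,3)=0 -> step gives (2,1)='1' but target has '0' -> reject
  (3,2)=0 (4,0)=0 (4,3)=1 -> step gives (2,1)='1' but target has '0' -> reject
  (3,2)=0 (4,0)=1 (4,3)=0 -> step gives (2,1)='1' but target has '0' -> reject
  (3,2)=0 (4,0)=1 (4,3)=1 -> step gives (2,1)='1' but target has '0' -> reject
  (3,2)=1 (4,0)=0 (4,3)=0 -> step gives (3,2)='1' but target has '0' -> reject
  (3,2)=1 (4,0)=0 (4,3)=1 -> step reproduces the target at every cell -> ACCEPT
  (3,2)=1 (4,0)=1 (4,3)=0 -> step gives (3,0)='1' but target has '0' -> reject
  (3,2)=1 (4,0)=1 (4,3)=1 -> step gives (3,0)='1' but target has '0' -> reject
Unique solution: (3,2)=live, (4,0)=dead, (4,3)=live.
Check: live-neighbor counts of every cell in the completed generation 0:
2442
4553
3453
1443
1333
Applying B3/S23 to generation 0 with these counts gives:
1001
0001
1001
0001
0111
which matches the target exactly.

Answer: 1111
0110
0100
1011
0011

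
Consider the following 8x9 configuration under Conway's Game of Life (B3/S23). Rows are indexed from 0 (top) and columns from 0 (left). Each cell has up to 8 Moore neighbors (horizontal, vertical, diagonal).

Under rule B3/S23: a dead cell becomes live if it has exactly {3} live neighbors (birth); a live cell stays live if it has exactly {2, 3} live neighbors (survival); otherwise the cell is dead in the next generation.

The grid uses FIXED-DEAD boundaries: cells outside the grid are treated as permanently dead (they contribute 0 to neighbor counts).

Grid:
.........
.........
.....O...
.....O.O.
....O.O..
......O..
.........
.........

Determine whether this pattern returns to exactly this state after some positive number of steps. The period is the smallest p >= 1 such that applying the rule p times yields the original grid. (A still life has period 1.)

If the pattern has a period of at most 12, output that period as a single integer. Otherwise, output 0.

Answer: 2

Derivation:
Simulating and comparing each generation to the original:
Gen 0 (original, given above): 6 live cells
Gen 1: 6 live cells, differs from original
Gen 2: 6 live cells, MATCHES original -> period = 2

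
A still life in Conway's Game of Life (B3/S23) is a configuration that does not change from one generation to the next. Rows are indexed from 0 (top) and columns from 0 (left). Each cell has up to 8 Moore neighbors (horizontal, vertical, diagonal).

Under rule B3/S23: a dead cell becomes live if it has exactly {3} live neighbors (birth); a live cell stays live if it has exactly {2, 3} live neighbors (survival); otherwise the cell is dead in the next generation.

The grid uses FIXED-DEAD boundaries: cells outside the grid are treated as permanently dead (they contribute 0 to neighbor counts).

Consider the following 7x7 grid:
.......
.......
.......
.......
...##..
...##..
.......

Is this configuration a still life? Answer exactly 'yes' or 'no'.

Answer: yes

Derivation:
Compute generation 1 and compare to generation 0 (given above):
Generation 1:
.......
.......
.......
.......
...##..
...##..
.......
The grids are IDENTICAL -> still life.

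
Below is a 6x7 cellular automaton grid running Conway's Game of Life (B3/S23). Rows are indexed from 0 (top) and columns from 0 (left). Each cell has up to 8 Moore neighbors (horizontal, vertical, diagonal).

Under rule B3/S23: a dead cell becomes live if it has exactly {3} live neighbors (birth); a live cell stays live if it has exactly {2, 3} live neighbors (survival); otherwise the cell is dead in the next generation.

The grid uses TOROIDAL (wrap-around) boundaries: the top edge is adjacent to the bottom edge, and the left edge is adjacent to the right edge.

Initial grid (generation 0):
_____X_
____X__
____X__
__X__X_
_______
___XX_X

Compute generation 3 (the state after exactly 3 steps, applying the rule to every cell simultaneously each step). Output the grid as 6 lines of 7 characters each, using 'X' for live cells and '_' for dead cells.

Simulating step by step:
Generation 0 (given above): 8 live cells
Generation 1: 12 live cells
___X_X_
____XX_
___XXX_
_______
___XXX_
____XX_
Generation 2: 8 live cells
___X__X
______X
___X_X_
_______
___X_X_
______X
Generation 3: 9 live cells
(generation 3 grid is the final answer)

Answer: X____XX
____XXX
_______
_______
_______
____XXX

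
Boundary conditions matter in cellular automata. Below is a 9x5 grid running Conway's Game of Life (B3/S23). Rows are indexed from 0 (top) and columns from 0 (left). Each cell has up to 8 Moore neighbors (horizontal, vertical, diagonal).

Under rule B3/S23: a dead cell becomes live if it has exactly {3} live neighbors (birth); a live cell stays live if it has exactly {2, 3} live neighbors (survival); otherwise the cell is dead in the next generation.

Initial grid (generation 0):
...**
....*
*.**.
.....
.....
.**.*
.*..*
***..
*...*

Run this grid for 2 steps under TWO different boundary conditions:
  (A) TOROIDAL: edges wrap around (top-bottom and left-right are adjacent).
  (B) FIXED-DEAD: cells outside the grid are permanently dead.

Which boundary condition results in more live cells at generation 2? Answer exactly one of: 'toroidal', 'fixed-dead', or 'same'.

Answer: toroidal

Derivation:
Under TOROIDAL boundary, generation 2:
.***.
..*..
...**
.....
..*..
..**.
.*..*
..**.
..*..
Population = 14

Under FIXED-DEAD boundary, generation 2:
...**
..*.*
...*.
.....
..*..
..*..
.....
.*...
.*...
Population = 9

Comparison: toroidal=14, fixed-dead=9 -> toroidal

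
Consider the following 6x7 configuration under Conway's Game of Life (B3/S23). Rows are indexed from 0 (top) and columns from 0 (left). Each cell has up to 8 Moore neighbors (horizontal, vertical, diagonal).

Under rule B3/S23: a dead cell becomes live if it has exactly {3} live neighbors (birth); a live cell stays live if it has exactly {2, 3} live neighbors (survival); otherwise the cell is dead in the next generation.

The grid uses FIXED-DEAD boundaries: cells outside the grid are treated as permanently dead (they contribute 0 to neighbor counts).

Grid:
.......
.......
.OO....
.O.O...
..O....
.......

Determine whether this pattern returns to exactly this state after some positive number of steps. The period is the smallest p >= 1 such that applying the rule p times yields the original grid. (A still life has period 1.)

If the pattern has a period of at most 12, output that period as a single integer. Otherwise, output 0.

Answer: 1

Derivation:
Simulating and comparing each generation to the original:
Gen 0 (original, given above): 5 live cells
Gen 1: 5 live cells, MATCHES original -> period = 1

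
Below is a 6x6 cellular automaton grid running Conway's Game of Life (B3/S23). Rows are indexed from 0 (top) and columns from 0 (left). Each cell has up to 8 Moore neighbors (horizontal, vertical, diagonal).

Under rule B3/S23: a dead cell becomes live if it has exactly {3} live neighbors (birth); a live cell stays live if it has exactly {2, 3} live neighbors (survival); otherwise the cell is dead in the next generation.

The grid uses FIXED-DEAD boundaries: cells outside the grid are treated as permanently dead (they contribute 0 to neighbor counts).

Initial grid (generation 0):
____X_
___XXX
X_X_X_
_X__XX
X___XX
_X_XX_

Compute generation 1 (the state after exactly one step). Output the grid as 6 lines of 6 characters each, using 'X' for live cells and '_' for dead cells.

Simulating step by step:
Generation 0 (given above): 16 live cells
Generation 1: 14 live cells
(generation 1 grid is the final answer)

Answer: ___XXX
_____X
_XX___
XX____
XXX___
___XXX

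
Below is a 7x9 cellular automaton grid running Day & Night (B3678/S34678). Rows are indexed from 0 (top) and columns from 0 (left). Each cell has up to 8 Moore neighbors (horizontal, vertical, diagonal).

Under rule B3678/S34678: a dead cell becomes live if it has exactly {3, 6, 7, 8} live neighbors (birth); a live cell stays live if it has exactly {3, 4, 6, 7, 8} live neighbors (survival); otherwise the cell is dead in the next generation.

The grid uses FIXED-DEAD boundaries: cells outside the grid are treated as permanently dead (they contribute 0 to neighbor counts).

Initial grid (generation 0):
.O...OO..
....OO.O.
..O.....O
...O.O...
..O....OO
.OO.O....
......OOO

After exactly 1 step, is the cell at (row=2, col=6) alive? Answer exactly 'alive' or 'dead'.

Answer: alive

Derivation:
Simulating step by step:
Generation 0 (given above): 19 live cells
Generation 1: 15 live cells
....OOO..
.....O...
...O.OO..
..O....OO
.OO.O....
...O..O..
.........

Cell (2,6) at generation 1: 1 -> alive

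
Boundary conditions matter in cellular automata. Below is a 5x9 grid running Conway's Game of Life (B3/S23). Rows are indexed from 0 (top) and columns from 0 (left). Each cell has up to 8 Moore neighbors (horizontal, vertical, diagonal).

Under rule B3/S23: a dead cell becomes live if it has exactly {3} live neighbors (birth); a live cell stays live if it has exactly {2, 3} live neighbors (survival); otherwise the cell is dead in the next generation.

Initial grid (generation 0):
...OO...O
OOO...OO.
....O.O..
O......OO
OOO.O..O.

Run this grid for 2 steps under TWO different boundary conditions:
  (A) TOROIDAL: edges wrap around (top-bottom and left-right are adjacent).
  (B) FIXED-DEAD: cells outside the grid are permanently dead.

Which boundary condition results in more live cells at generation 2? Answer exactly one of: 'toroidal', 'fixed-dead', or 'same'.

Answer: same

Derivation:
Under TOROIDAL boundary, generation 2:
....O....
OO.OO...O
..OO.....
.OOO...OO
.OO....OO
Population = 17

Under FIXED-DEAD boundary, generation 2:
.O.O..OO.
O...O...O
O.OO....O
O...OO...
OO......O
Population = 17

Comparison: toroidal=17, fixed-dead=17 -> same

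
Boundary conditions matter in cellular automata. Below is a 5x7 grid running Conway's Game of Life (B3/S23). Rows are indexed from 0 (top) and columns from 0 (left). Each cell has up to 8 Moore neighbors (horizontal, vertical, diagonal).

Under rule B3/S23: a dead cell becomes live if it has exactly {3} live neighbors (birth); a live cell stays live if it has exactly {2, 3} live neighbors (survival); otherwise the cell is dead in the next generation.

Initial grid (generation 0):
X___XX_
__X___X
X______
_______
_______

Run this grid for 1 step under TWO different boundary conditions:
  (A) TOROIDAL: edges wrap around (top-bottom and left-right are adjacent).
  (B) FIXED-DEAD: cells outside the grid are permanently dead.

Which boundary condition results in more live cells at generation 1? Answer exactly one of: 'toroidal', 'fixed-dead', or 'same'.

Answer: toroidal

Derivation:
Under TOROIDAL boundary, generation 1:
_____XX
XX___XX
_______
_______
_______
Population = 6

Under FIXED-DEAD boundary, generation 1:
_____X_
_X___X_
_______
_______
_______
Population = 3

Comparison: toroidal=6, fixed-dead=3 -> toroidal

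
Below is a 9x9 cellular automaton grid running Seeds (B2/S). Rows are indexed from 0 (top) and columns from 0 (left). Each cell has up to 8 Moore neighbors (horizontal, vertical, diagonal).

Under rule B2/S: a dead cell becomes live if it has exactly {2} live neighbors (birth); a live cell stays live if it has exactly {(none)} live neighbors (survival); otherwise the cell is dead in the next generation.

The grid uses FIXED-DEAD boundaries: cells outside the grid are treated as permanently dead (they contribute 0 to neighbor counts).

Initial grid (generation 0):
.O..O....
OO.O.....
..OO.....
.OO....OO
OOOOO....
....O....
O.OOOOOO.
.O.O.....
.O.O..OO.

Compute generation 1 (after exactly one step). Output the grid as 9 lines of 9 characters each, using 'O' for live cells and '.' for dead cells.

Simulating step by step:
Generation 0 (given above): 30 live cells
Generation 1: 11 live cells
(generation 1 grid is the final answer)

Answer: ...O.....
.........
....O..OO
.........
.....O.OO
.......O.
.........
........O
O...O....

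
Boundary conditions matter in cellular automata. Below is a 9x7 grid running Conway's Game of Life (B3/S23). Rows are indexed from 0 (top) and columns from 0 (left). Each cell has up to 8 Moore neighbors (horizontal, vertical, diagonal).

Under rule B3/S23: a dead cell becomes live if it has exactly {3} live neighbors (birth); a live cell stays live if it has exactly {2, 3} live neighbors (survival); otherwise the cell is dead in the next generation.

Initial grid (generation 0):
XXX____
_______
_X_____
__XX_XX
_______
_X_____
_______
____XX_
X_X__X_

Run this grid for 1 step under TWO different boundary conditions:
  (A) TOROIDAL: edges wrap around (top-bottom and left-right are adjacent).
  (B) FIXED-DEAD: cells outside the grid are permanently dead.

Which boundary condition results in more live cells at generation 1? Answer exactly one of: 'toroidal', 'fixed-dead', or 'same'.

Answer: toroidal

Derivation:
Under TOROIDAL boundary, generation 1:
X_X___X
X_X____
__X____
__X____
__X____
_______
_______
____XXX
X_XXXX_
Population = 16

Under FIXED-DEAD boundary, generation 1:
_X_____
X_X____
__X____
__X____
__X____
_______
_______
____XX_
____XX_
Population = 10

Comparison: toroidal=16, fixed-dead=10 -> toroidal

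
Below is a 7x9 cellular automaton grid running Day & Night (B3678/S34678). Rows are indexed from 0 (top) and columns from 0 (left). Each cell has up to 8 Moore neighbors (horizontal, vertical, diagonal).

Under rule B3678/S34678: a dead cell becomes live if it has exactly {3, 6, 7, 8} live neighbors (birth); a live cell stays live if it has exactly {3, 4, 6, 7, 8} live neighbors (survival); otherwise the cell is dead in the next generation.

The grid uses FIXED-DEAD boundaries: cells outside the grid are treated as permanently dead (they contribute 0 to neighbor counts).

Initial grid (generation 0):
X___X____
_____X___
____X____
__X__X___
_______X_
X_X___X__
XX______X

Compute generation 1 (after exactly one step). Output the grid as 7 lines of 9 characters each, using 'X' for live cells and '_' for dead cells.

Answer: _________
____X____
_____X___
_________
_X____X__
_______X_
_X_______

Derivation:
Simulating step by step:
Generation 0 (given above): 13 live cells
Generation 1: 6 live cells
(generation 1 grid is the final answer)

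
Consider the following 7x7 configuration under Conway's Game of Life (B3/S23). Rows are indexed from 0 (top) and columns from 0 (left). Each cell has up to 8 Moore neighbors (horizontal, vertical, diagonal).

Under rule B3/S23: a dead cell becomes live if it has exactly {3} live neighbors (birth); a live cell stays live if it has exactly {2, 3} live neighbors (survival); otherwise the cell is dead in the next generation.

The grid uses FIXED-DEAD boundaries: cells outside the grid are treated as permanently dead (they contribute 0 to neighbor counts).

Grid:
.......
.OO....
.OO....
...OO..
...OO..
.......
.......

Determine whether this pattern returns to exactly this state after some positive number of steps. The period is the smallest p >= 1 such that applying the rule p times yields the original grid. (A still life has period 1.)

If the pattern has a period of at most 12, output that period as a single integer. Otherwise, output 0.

Answer: 2

Derivation:
Simulating and comparing each generation to the original:
Gen 0 (original, given above): 8 live cells
Gen 1: 6 live cells, differs from original
Gen 2: 8 live cells, MATCHES original -> period = 2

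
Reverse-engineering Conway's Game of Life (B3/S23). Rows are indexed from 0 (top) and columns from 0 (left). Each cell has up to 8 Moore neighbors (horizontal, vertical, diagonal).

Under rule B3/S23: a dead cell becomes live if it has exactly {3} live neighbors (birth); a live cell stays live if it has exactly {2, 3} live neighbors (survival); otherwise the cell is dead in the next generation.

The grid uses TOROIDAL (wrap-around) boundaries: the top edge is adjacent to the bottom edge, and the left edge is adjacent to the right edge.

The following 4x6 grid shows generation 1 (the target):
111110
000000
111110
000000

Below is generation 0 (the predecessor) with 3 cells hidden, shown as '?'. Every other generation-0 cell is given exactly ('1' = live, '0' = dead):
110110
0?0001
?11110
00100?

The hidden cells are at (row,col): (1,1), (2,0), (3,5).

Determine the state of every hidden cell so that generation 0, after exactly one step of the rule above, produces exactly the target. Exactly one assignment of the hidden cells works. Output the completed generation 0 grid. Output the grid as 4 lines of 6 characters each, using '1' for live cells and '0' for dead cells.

Hidden generation-0 cells (in order): (1,1), (2,0), (3,5).
A hidden cell only influences target cells in its own 3x3 neighborhood. Try each of the 2^3 = 8 assignments, step the completed generation 0 forward once under B3/S23, and compare with the target:
  (1,1)=0 (2,0)=0 (3,5)=0 -> step gives (0,5)='1' but target has '0' -> reject
  (1,1)=0 (2,0)=0 (3,5)=1 -> step gives (1,5)='1' but target has '0' -> reject
  (1,1)=0 (2,0)=1 (3,5)=0 -> step gives (0,5)='1' but target has '0' -> reject
  (1,1)=0 (2,0)=1 (3,5)=1 -> step reproduces the target at every cell -> ACCEPT
  (1,1)=1 (2,0)=0 (3,5)=0 -> step gives (0,2)='0' but target has '1' -> reject
  (1,1)=1 (2,0)=0 (3,5)=1 -> step gives (0,0)='0' but target has '1' -> reject
  (1,1)=1 (2,0)=1 (3,5)=0 -> step gives (0,2)='0' but target has '1' -> reject
  (1,1)=1 (2,0)=1 (3,5)=1 -> step gives (0,0)='0' but target has '1' -> reject
Unique solution: (1,1)=dead, (2,0)=live, (3,5)=live.
Check: live-neighbor counts of every cell in the completed generation 0:
323234
555554
333334
565654
Applying B3/S23 to generation 0 with these counts gives:
111110
000000
111110
000000
which matches the target exactly.

Answer: 110110
000001
111110
001001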